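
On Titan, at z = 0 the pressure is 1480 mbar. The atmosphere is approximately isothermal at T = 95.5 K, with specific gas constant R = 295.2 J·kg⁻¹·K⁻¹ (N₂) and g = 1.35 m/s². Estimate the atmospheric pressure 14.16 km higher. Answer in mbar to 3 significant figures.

Scale height: H = RT/g = 295.2 × 95.5 / 1.35 = 20883 m.
Barometric formula: P = P₀ exp(−z/H).
z/H = 14160/20883 = 0.67806; exp(−0.67806) = 0.50760.
P = 1480 × 0.50760 = 751.25 mbar.

P ≈ 751 mbar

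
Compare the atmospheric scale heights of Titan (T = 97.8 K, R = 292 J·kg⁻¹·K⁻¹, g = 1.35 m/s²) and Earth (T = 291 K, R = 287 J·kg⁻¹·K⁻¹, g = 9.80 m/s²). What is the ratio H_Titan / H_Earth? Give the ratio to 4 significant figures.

H = RT/g for each body.
H_Titan = 292 × 97.8 / 1.35 = 21154 m.
H_Earth = 287 × 291 / 9.80 = 8522.1 m.
H_Titan/H_Earth = 21154/8522.1 = 2.4823.

H_Titan/H_Earth ≈ 2.482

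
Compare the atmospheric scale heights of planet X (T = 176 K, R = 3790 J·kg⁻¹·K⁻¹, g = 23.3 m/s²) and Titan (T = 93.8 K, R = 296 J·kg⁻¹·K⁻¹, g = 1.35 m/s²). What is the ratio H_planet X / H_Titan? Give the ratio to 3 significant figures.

H_planet X/H_Titan ≈ 1.39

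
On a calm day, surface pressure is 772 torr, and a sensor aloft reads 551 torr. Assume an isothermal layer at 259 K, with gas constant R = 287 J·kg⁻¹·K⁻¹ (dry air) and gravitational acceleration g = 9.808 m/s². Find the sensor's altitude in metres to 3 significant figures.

z ≈ 2560 m

Scale height: H = RT/g = 287 × 259 / 9.808 = 7578.8 m.
Invert the barometric formula: z = H ln(P₀/P).
P₀/P = 772/551 = 1.4011; ln(1.4011) = 0.33726.
z = 7578.8 × 0.33726 = 2556.0 m.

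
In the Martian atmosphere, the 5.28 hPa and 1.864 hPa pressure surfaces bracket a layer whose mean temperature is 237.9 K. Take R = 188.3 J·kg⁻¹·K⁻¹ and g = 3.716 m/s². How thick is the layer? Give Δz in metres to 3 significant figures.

Δz ≈ 12600 m

Hypsometric equation: Δz = (R T̄/g) ln(P₁/P₂).
R T̄/g = 188.3 × 237.9 / 3.716 = 12055 m.
ln(5.28/1.864) = ln(2.8326) = 1.0412.
Δz = 12055 × 1.0412 = 12552 m.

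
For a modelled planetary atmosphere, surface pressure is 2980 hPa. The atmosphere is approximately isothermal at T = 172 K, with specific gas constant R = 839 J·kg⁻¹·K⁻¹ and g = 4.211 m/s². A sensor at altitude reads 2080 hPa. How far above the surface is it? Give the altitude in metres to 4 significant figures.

z ≈ 12320 m

Scale height: H = RT/g = 839 × 172 / 4.211 = 34269 m.
Invert the barometric formula: z = H ln(P₀/P).
P₀/P = 2980/2080 = 1.4327; ln(1.4327) = 0.35956.
z = 34269 × 0.35956 = 12322 m.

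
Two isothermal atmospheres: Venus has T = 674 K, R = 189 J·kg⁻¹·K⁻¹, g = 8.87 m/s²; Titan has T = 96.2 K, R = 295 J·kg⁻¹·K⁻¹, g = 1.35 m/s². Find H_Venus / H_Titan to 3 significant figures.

H_Venus/H_Titan ≈ 0.683

H = RT/g for each body.
H_Venus = 189 × 674 / 8.87 = 14361 m.
H_Titan = 295 × 96.2 / 1.35 = 21021 m.
H_Venus/H_Titan = 14361/21021 = 0.68317.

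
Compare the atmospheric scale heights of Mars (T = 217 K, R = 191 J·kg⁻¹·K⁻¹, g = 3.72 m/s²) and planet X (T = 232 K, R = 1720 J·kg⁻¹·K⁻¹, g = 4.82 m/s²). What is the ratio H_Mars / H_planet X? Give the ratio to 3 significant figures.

H_Mars/H_planet X ≈ 0.135

H = RT/g for each body.
H_Mars = 191 × 217 / 3.72 = 11142 m.
H_planet X = 1720 × 232 / 4.82 = 82788 m.
H_Mars/H_planet X = 11142/82788 = 0.13458.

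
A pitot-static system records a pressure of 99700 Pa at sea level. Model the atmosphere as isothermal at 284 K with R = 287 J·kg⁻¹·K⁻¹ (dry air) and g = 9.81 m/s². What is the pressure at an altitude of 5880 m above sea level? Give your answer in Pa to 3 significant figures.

Scale height: H = RT/g = 287 × 284 / 9.81 = 8308.7 m.
Barometric formula: P = P₀ exp(−z/H).
z/H = 5880.0/8308.7 = 0.70769; exp(−0.70769) = 0.49278.
P = 99700 × 0.49278 = 49130 Pa.

P ≈ 49100 Pa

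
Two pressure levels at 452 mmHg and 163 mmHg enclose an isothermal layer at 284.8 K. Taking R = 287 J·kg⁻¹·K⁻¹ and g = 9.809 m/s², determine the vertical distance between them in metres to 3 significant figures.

Δz ≈ 8500 m

Hypsometric equation: Δz = (R T̄/g) ln(P₁/P₂).
R T̄/g = 287 × 284.8 / 9.809 = 8332.9 m.
ln(452/163) = ln(2.7730) = 1.0199.
Δz = 8332.9 × 1.0199 = 8498.7 m.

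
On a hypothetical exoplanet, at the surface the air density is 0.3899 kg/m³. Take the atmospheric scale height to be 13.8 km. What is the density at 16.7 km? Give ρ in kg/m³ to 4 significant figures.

ρ ≈ 0.1163 kg/m³

In an isothermal atmosphere, density decays like pressure: ρ = ρ₀ exp(−z/H).
z/H = 16700/13800 = 1.2101; exp(−1.2101) = 0.29817.
ρ = 0.3899 × 0.29817 = 0.11626 kg/m³.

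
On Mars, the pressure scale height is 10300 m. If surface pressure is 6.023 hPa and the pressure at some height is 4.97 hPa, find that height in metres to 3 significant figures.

Invert the barometric formula: z = H ln(P₀/P).
P₀/P = 6.023/4.97 = 1.2119; ln(1.2119) = 0.19219.
z = 10300 × 0.19219 = 1979.6 m.

z ≈ 1980 m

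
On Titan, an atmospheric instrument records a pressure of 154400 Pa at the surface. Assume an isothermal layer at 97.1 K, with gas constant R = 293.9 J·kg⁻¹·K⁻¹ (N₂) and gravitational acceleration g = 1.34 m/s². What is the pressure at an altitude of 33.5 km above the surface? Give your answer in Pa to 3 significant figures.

P ≈ 32000 Pa

Scale height: H = RT/g = 293.9 × 97.1 / 1.34 = 21297 m.
Barometric formula: P = P₀ exp(−z/H).
z/H = 33500/21297 = 1.5730; exp(−1.5730) = 0.20742.
P = 154400 × 0.20742 = 32026 Pa.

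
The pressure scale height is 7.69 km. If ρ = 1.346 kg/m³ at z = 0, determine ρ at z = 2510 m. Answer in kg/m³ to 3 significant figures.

ρ ≈ 0.971 kg/m³

In an isothermal atmosphere, density decays like pressure: ρ = ρ₀ exp(−z/H).
z/H = 2510.0/7690.0 = 0.32640; exp(−0.32640) = 0.72152.
ρ = 1.346 × 0.72152 = 0.97117 kg/m³.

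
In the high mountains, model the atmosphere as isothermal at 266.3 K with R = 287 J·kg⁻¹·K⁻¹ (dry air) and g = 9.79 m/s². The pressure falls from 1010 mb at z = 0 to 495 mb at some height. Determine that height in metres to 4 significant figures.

z ≈ 5567 m

Scale height: H = RT/g = 287 × 266.3 / 9.79 = 7806.8 m.
Invert the barometric formula: z = H ln(P₀/P).
P₀/P = 1010/495 = 2.0404; ln(2.0404) = 0.71315.
z = 7806.8 × 0.71315 = 5567.4 m.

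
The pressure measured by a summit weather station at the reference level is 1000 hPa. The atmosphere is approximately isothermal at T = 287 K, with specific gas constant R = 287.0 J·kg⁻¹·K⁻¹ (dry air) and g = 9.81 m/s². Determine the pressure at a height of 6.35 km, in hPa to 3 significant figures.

P ≈ 469 hPa

Scale height: H = RT/g = 287.0 × 287 / 9.81 = 8396.4 m.
Barometric formula: P = P₀ exp(−z/H).
z/H = 6350.0/8396.4 = 0.75628; exp(−0.75628) = 0.46941.
P = 1000 × 0.46941 = 469.41 hPa.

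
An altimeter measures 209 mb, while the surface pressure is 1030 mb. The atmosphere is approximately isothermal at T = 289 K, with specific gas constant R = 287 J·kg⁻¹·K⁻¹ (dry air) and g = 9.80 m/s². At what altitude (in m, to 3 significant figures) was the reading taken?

z ≈ 13500 m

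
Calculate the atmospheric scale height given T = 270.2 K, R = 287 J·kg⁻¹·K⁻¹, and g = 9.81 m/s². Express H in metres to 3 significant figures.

The scale height of an isothermal atmosphere is H = RT/g.
H = 287 × 270.2 / 9.81 = 77547/9.81 = 7904.9 m.

H ≈ 7900 m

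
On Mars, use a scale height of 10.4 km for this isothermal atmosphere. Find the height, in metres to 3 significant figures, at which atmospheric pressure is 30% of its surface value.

Set P/P₀ = exp(−z/H) = 0.3, so z = −H ln(0.3).
−ln(0.3) = 1.2040; z = 10400 × 1.2040 = 12522 m.

z ≈ 12500 m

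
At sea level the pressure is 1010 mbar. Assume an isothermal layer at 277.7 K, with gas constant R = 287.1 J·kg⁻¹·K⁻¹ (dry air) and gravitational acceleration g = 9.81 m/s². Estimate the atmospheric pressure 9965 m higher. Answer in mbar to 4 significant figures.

Scale height: H = RT/g = 287.1 × 277.7 / 9.81 = 8127.2 m.
Barometric formula: P = P₀ exp(−z/H).
z/H = 9965.0/8127.2 = 1.2261; exp(−1.2261) = 0.29343.
P = 1010 × 0.29343 = 296.36 mbar.

P ≈ 296.4 mbar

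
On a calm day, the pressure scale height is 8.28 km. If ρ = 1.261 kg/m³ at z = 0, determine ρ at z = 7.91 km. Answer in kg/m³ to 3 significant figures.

In an isothermal atmosphere, density decays like pressure: ρ = ρ₀ exp(−z/H).
z/H = 7910.0/8280.0 = 0.95531; exp(−0.95531) = 0.38469.
ρ = 1.261 × 0.38469 = 0.48509 kg/m³.

ρ ≈ 0.485 kg/m³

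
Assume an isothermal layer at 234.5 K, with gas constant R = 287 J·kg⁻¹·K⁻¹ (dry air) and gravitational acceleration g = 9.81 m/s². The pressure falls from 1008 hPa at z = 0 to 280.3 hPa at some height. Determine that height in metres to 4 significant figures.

Scale height: H = RT/g = 287 × 234.5 / 9.81 = 6860.5 m.
Invert the barometric formula: z = H ln(P₀/P).
P₀/P = 1008/280.3 = 3.5961; ln(3.5961) = 1.2798.
z = 6860.5 × 1.2798 = 8780.1 m.

z ≈ 8780 m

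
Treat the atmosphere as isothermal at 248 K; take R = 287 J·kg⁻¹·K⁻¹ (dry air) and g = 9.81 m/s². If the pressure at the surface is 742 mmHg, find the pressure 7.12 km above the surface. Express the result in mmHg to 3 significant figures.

P ≈ 278 mmHg

Scale height: H = RT/g = 287 × 248 / 9.81 = 7255.5 m.
Barometric formula: P = P₀ exp(−z/H).
z/H = 7120.0/7255.5 = 0.98132; exp(−0.98132) = 0.37482.
P = 742 × 0.37482 = 278.12 mmHg.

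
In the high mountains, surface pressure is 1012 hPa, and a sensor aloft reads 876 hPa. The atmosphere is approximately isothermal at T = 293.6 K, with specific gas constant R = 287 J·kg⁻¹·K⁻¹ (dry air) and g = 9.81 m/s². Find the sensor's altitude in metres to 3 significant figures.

z ≈ 1240 m

Scale height: H = RT/g = 287 × 293.6 / 9.81 = 8589.5 m.
Invert the barometric formula: z = H ln(P₀/P).
P₀/P = 1012/876 = 1.1553; ln(1.1553) = 0.14436.
z = 8589.5 × 0.14436 = 1240.0 m.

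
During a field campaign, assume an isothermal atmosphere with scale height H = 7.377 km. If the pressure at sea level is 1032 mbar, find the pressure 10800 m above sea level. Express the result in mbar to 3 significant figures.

Barometric formula: P = P₀ exp(−z/H).
z/H = 10800/7377.0 = 1.4640; exp(−1.4640) = 0.23131.
P = 1032 × 0.23131 = 238.71 mbar.

P ≈ 239 mbar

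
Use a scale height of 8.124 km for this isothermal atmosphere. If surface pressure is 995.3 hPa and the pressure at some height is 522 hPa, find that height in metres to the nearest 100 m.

z ≈ 5200 m

Invert the barometric formula: z = H ln(P₀/P).
P₀/P = 995.3/522 = 1.9067; ln(1.9067) = 0.64537.
z = 8124.0 × 0.64537 = 5243.0 m.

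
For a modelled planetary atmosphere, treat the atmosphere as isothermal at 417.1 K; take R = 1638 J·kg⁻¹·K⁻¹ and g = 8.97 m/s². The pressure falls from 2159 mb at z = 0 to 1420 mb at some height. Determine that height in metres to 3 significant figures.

z ≈ 31900 m

Scale height: H = RT/g = 1638 × 417.1 / 8.97 = 76166 m.
Invert the barometric formula: z = H ln(P₀/P).
P₀/P = 2159/1420 = 1.5204; ln(1.5204) = 0.41897.
z = 76166 × 0.41897 = 31911 m.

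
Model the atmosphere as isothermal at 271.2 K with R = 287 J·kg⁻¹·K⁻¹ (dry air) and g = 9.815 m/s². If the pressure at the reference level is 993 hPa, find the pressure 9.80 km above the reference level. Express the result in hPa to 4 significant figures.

P ≈ 288.6 hPa

Scale height: H = RT/g = 287 × 271.2 / 9.815 = 7930.1 m.
Barometric formula: P = P₀ exp(−z/H).
z/H = 9800.0/7930.1 = 1.2358; exp(−1.2358) = 0.29060.
P = 993 × 0.29060 = 288.57 hPa.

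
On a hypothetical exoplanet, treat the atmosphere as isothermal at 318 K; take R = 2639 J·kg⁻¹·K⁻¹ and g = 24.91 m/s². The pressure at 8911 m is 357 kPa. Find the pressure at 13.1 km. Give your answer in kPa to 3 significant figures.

P ≈ 315 kPa

Scale height: H = RT/g = 2639 × 318 / 24.91 = 33689 m.
Between two levels, P₂ = P₁ exp(−Δz/H) with Δz = z₂ − z₁.
Δz = 13100 − 8911.0 = 4189.0 m; Δz/H = 4189.0/33689 = 0.12434.
P₂ = 357 × exp(−0.12434) = 357 × 0.88308 = 315.26 kPa.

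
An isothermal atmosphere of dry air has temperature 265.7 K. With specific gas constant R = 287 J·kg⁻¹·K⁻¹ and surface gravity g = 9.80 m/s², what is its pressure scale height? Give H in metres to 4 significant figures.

H ≈ 7781 m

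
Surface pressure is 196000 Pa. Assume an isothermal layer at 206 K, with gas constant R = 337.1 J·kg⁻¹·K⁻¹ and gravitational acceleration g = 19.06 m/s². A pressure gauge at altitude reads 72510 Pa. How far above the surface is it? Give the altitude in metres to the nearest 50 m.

Scale height: H = RT/g = 337.1 × 206 / 19.06 = 3643.4 m.
Invert the barometric formula: z = H ln(P₀/P).
P₀/P = 196000/72510 = 2.7031; ln(2.7031) = 0.99440.
z = 3643.4 × 0.99440 = 3623.0 m.

z ≈ 3600 m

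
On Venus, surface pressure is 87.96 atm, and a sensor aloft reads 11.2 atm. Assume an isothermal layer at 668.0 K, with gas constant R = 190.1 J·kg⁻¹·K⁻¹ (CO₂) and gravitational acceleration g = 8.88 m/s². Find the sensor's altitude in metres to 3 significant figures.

Scale height: H = RT/g = 190.1 × 668.0 / 8.88 = 14300 m.
Invert the barometric formula: z = H ln(P₀/P).
P₀/P = 87.96/11.2 = 7.8536; ln(7.8536) = 2.0610.
z = 14300 × 2.0610 = 29472 m.

z ≈ 29500 m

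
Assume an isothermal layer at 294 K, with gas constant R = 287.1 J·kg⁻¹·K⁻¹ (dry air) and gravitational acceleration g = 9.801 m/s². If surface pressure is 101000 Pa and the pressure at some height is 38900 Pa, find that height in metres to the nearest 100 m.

Scale height: H = RT/g = 287.1 × 294 / 9.801 = 8612.1 m.
Invert the barometric formula: z = H ln(P₀/P).
P₀/P = 101000/38900 = 2.5964; ln(2.5964) = 0.95413.
z = 8612.1 × 0.95413 = 8217.1 m.

z ≈ 8200 m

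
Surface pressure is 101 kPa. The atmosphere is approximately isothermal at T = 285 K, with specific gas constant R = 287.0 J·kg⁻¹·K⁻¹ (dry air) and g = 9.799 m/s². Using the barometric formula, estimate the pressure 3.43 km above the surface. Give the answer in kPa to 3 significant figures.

Scale height: H = RT/g = 287.0 × 285 / 9.799 = 8347.3 m.
Barometric formula: P = P₀ exp(−z/H).
z/H = 3430.0/8347.3 = 0.41091; exp(−0.41091) = 0.66305.
P = 101 × 0.66305 = 66.968 kPa.

P ≈ 67.0 kPa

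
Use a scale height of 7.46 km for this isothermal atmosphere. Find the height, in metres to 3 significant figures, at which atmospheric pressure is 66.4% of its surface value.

z ≈ 3050 m

Set P/P₀ = exp(−z/H) = 0.664, so z = −H ln(0.664).
−ln(0.664) = 0.40947; z = 7460.0 × 0.40947 = 3054.6 m.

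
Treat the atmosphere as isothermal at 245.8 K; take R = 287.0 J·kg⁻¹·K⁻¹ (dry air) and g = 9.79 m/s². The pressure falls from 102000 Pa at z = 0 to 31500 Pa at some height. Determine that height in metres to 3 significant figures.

Scale height: H = RT/g = 287.0 × 245.8 / 9.79 = 7205.8 m.
Invert the barometric formula: z = H ln(P₀/P).
P₀/P = 102000/31500 = 3.2381; ln(3.2381) = 1.1750.
z = 7205.8 × 1.1750 = 8466.8 m.

z ≈ 8470 m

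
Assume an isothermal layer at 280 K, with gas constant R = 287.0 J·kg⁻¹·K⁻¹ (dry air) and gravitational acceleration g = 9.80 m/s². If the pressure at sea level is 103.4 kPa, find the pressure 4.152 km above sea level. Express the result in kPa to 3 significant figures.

Scale height: H = RT/g = 287.0 × 280 / 9.80 = 8200.0 m.
Barometric formula: P = P₀ exp(−z/H).
z/H = 4152.0/8200.0 = 0.50634; exp(−0.50634) = 0.60270.
P = 103.4 × 0.60270 = 62.319 kPa.

P ≈ 62.3 kPa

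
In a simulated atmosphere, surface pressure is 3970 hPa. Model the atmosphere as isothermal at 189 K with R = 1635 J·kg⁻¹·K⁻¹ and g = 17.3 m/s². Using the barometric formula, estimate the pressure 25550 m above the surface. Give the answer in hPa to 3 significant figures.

Scale height: H = RT/g = 1635 × 189 / 17.3 = 17862 m.
Barometric formula: P = P₀ exp(−z/H).
z/H = 25550/17862 = 1.4304; exp(−1.4304) = 0.23921.
P = 3970 × 0.23921 = 949.66 hPa.

P ≈ 950 hPa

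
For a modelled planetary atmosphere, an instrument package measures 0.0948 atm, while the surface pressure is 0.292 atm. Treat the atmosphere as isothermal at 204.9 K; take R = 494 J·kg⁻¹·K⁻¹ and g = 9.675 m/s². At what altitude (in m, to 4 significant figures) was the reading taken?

z ≈ 11770 m

Scale height: H = RT/g = 494 × 204.9 / 9.675 = 10462 m.
Invert the barometric formula: z = H ln(P₀/P).
P₀/P = 0.292/0.0948 = 3.0802; ln(3.0802) = 1.1250.
z = 10462 × 1.1250 = 11770 m.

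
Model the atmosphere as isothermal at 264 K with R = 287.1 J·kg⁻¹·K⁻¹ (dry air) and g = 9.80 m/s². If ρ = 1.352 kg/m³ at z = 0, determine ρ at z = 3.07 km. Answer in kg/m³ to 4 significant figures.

Scale height: H = RT/g = 287.1 × 264 / 9.80 = 7734.1 m.
In an isothermal atmosphere, density decays like pressure: ρ = ρ₀ exp(−z/H).
z/H = 3070.0/7734.1 = 0.39694; exp(−0.39694) = 0.67237.
ρ = 1.352 × 0.67237 = 0.90904 kg/m³.

ρ ≈ 0.9090 kg/m³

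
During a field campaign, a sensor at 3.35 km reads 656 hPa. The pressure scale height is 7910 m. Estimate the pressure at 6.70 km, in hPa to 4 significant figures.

Between two levels, P₂ = P₁ exp(−Δz/H) with Δz = z₂ − z₁.
Δz = 6700.0 − 3350.0 = 3350.0 m; Δz/H = 3350.0/7910.0 = 0.42351.
P₂ = 656 × exp(−0.42351) = 656 × 0.65474 = 429.51 hPa.

P ≈ 429.5 hPa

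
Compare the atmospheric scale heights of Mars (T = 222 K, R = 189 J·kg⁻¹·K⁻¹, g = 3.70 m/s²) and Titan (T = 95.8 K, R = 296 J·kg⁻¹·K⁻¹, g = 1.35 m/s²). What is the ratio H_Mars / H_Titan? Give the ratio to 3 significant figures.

H_Mars/H_Titan ≈ 0.540

H = RT/g for each body.
H_Mars = 189 × 222 / 3.70 = 11340 m.
H_Titan = 296 × 95.8 / 1.35 = 21005 m.
H_Mars/H_Titan = 11340/21005 = 0.53987.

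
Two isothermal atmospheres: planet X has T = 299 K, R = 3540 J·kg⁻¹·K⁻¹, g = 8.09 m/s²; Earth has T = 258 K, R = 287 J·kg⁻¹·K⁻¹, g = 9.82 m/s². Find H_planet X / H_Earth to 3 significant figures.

H_planet X/H_Earth ≈ 17.4

H = RT/g for each body.
H_planet X = 3540 × 299 / 8.09 = 130840 m.
H_Earth = 287 × 258 / 9.82 = 7540.3 m.
H_planet X/H_Earth = 130840/7540.3 = 17.352.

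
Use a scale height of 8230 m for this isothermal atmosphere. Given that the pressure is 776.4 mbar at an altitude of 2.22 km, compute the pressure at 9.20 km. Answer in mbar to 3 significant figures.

P ≈ 332 mbar

Between two levels, P₂ = P₁ exp(−Δz/H) with Δz = z₂ − z₁.
Δz = 9200.0 − 2220.0 = 6980.0 m; Δz/H = 6980.0/8230.0 = 0.84812.
P₂ = 776.4 × exp(−0.84812) = 776.4 × 0.42822 = 332.47 mbar.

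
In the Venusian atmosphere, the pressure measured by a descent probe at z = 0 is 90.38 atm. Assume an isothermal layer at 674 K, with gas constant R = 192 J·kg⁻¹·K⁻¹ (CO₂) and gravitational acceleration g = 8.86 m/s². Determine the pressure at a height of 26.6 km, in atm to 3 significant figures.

Scale height: H = RT/g = 192 × 674 / 8.86 = 14606 m.
Barometric formula: P = P₀ exp(−z/H).
z/H = 26600/14606 = 1.8212; exp(−1.8212) = 0.16183.
P = 90.38 × 0.16183 = 14.626 atm.

P ≈ 14.6 atm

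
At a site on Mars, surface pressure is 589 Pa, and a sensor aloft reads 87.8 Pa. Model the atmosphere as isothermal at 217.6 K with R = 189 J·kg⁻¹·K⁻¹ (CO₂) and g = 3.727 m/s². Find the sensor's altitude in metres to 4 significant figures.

z ≈ 21000 m

Scale height: H = RT/g = 189 × 217.6 / 3.727 = 11035 m.
Invert the barometric formula: z = H ln(P₀/P).
P₀/P = 589/87.8 = 6.7084; ln(6.7084) = 1.9034.
z = 11035 × 1.9034 = 21004 m.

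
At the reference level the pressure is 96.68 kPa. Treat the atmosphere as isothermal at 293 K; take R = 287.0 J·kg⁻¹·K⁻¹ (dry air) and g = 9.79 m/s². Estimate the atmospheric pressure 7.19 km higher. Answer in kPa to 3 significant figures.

P ≈ 41.9 kPa

Scale height: H = RT/g = 287.0 × 293 / 9.79 = 8589.5 m.
Barometric formula: P = P₀ exp(−z/H).
z/H = 7190.0/8589.5 = 0.83707; exp(−0.83707) = 0.43298.
P = 96.68 × 0.43298 = 41.861 kPa.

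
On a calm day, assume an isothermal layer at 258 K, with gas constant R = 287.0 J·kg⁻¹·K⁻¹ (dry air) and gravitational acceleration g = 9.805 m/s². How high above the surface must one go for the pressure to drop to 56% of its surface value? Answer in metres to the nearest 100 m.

Scale height: H = RT/g = 287.0 × 258 / 9.805 = 7551.9 m.
Set P/P₀ = exp(−z/H) = 0.56, so z = −H ln(0.56).
−ln(0.56) = 0.57982; z = 7551.9 × 0.57982 = 4378.7 m.

z ≈ 4400 m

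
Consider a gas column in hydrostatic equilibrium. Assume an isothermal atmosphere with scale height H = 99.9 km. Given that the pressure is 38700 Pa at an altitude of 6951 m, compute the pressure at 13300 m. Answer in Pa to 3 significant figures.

P ≈ 36300 Pa

Between two levels, P₂ = P₁ exp(−Δz/H) with Δz = z₂ − z₁.
Δz = 13300 − 6951.0 = 6349.0 m; Δz/H = 6349.0/99900 = 0.063554.
P₂ = 38700 × exp(−0.063554) = 38700 × 0.93842 = 36317 Pa.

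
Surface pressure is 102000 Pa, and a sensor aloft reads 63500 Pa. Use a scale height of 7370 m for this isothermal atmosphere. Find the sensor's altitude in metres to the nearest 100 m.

Invert the barometric formula: z = H ln(P₀/P).
P₀/P = 102000/63500 = 1.6063; ln(1.6063) = 0.47393.
z = 7370.0 × 0.47393 = 3492.9 m.

z ≈ 3500 m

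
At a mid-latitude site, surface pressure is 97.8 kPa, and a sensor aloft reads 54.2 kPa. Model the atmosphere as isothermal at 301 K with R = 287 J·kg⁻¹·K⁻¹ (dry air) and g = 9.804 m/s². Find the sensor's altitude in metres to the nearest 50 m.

Scale height: H = RT/g = 287 × 301 / 9.804 = 8811.4 m.
Invert the barometric formula: z = H ln(P₀/P).
P₀/P = 97.8/54.2 = 1.8044; ln(1.8044) = 0.59023.
z = 8811.4 × 0.59023 = 5200.8 m.

z ≈ 5200 m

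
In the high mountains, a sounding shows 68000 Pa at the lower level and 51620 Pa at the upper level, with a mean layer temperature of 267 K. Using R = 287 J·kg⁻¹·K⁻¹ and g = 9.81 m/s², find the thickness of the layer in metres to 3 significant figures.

Δz ≈ 2150 m

Hypsometric equation: Δz = (R T̄/g) ln(P₁/P₂).
R T̄/g = 287 × 267 / 9.81 = 7811.3 m.
ln(68000/51620) = ln(1.3173) = 0.27558.
Δz = 7811.3 × 0.27558 = 2152.6 m.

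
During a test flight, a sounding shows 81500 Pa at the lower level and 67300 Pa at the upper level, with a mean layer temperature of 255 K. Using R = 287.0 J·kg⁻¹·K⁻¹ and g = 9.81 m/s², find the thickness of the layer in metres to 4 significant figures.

Δz ≈ 1428 m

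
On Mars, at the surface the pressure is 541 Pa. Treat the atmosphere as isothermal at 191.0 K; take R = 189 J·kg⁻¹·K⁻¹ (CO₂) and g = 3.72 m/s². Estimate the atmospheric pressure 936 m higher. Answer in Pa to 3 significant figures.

P ≈ 491 Pa

Scale height: H = RT/g = 189 × 191.0 / 3.72 = 9704.0 m.
Barometric formula: P = P₀ exp(−z/H).
z/H = 936.00/9704.0 = 0.096455; exp(−0.096455) = 0.90805.
P = 541 × 0.90805 = 491.26 Pa.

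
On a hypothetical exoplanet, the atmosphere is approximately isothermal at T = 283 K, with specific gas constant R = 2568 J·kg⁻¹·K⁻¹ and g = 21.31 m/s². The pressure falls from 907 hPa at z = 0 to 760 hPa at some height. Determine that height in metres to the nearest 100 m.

z ≈ 6000 m

Scale height: H = RT/g = 2568 × 283 / 21.31 = 34103 m.
Invert the barometric formula: z = H ln(P₀/P).
P₀/P = 907/760 = 1.1934; ln(1.1934) = 0.17681.
z = 34103 × 0.17681 = 6029.8 m.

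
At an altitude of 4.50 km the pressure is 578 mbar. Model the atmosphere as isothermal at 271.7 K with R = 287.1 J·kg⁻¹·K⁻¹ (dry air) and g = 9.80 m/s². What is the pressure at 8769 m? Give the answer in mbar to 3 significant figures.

P ≈ 338 mbar

Scale height: H = RT/g = 287.1 × 271.7 / 9.80 = 7959.7 m.
Between two levels, P₂ = P₁ exp(−Δz/H) with Δz = z₂ − z₁.
Δz = 8769.0 − 4500.0 = 4269.0 m; Δz/H = 4269.0/7959.7 = 0.53633.
P₂ = 578 × exp(−0.53633) = 578 × 0.58489 = 338.07 mbar.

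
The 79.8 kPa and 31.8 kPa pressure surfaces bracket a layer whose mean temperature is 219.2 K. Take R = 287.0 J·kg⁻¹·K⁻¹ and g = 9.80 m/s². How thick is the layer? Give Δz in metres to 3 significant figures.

Hypsometric equation: Δz = (R T̄/g) ln(P₁/P₂).
R T̄/g = 287.0 × 219.2 / 9.80 = 6419.4 m.
ln(79.8/31.8) = ln(2.5094) = 0.92004.
Δz = 6419.4 × 0.92004 = 5906.1 m.

Δz ≈ 5910 m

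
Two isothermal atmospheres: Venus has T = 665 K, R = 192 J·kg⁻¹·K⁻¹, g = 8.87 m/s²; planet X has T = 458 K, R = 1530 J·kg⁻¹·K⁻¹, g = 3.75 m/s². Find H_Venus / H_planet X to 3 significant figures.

H_Venus/H_planet X ≈ 0.0770

H = RT/g for each body.
H_Venus = 192 × 665 / 8.87 = 14395 m.
H_planet X = 1530 × 458 / 3.75 = 186860 m.
H_Venus/H_planet X = 14395/186860 = 0.077036.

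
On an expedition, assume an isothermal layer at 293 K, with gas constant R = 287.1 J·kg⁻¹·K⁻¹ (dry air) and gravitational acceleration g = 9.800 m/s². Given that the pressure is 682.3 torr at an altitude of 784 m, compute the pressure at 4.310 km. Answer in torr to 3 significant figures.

Scale height: H = RT/g = 287.1 × 293 / 9.800 = 8583.7 m.
Between two levels, P₂ = P₁ exp(−Δz/H) with Δz = z₂ − z₁.
Δz = 4310.0 − 784.00 = 3526.0 m; Δz/H = 3526.0/8583.7 = 0.41078.
P₂ = 682.3 × exp(−0.41078) = 682.3 × 0.66313 = 452.45 torr.

P ≈ 452 torr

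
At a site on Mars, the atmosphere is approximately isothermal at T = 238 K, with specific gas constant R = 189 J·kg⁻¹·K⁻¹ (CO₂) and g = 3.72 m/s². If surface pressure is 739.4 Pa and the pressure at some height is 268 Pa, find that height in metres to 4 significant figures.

z ≈ 12270 m

Scale height: H = RT/g = 189 × 238 / 3.72 = 12092 m.
Invert the barometric formula: z = H ln(P₀/P).
P₀/P = 739.4/268 = 2.7590; ln(2.7590) = 1.0149.
z = 12092 × 1.0149 = 12272 m.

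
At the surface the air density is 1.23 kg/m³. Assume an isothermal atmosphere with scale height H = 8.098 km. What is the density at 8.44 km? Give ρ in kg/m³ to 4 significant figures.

ρ ≈ 0.4338 kg/m³

In an isothermal atmosphere, density decays like pressure: ρ = ρ₀ exp(−z/H).
z/H = 8440.0/8098.0 = 1.0422; exp(−1.0422) = 0.35268.
ρ = 1.23 × 0.35268 = 0.43380 kg/m³.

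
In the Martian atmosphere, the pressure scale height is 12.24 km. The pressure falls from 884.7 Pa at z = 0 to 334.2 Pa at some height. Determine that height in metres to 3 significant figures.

Invert the barometric formula: z = H ln(P₀/P).
P₀/P = 884.7/334.2 = 2.6472; ln(2.6472) = 0.97350.
z = 12240 × 0.97350 = 11916 m.

z ≈ 11900 m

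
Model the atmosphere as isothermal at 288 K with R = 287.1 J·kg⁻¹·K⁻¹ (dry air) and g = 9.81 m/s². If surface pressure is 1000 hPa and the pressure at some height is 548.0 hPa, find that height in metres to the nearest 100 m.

z ≈ 5100 m

Scale height: H = RT/g = 287.1 × 288 / 9.81 = 8428.6 m.
Invert the barometric formula: z = H ln(P₀/P).
P₀/P = 1000/548.0 = 1.8248; ln(1.8248) = 0.60147.
z = 8428.6 × 0.60147 = 5069.6 m.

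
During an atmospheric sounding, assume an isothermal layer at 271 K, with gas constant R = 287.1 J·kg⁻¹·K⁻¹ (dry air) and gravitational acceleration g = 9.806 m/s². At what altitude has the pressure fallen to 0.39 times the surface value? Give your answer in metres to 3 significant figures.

Scale height: H = RT/g = 287.1 × 271 / 9.806 = 7934.3 m.
Set P/P₀ = exp(−z/H) = 0.39, so z = −H ln(0.39).
−ln(0.39) = 0.94161; z = 7934.3 × 0.94161 = 7471.0 m.

z ≈ 7470 m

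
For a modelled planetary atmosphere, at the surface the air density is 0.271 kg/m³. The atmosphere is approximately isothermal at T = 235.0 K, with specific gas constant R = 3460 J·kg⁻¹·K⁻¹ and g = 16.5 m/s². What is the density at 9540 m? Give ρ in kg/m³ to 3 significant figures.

ρ ≈ 0.223 kg/m³

Scale height: H = RT/g = 3460 × 235.0 / 16.5 = 49279 m.
In an isothermal atmosphere, density decays like pressure: ρ = ρ₀ exp(−z/H).
z/H = 9540.0/49279 = 0.19359; exp(−0.19359) = 0.82400.
ρ = 0.271 × 0.82400 = 0.22330 kg/m³.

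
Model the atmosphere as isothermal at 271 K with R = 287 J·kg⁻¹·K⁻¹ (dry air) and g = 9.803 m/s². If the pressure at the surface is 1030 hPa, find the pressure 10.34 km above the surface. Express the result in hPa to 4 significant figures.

Scale height: H = RT/g = 287 × 271 / 9.803 = 7934.0 m.
Barometric formula: P = P₀ exp(−z/H).
z/H = 10340/7934.0 = 1.3033; exp(−1.3033) = 0.27163.
P = 1030 × 0.27163 = 279.78 hPa.

P ≈ 279.8 hPa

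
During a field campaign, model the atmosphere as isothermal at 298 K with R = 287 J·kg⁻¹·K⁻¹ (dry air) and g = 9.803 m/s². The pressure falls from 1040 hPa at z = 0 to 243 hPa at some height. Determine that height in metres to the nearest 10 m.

z ≈ 12680 m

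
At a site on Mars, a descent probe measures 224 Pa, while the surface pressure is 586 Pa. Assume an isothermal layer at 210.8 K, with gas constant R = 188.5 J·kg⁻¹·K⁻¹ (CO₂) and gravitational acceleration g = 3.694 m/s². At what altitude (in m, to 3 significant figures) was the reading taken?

z ≈ 10300 m

Scale height: H = RT/g = 188.5 × 210.8 / 3.694 = 10757 m.
Invert the barometric formula: z = H ln(P₀/P).
P₀/P = 586/224 = 2.6161; ln(2.6161) = 0.96168.
z = 10757 × 0.96168 = 10345 m.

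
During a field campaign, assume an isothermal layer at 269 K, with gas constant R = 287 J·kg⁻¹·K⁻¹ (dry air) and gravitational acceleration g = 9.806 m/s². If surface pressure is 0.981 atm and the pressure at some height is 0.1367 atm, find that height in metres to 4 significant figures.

Scale height: H = RT/g = 287 × 269 / 9.806 = 7873.0 m.
Invert the barometric formula: z = H ln(P₀/P).
P₀/P = 0.981/0.1367 = 7.1763; ln(7.1763) = 1.9708.
z = 7873.0 × 1.9708 = 15516 m.

z ≈ 15520 m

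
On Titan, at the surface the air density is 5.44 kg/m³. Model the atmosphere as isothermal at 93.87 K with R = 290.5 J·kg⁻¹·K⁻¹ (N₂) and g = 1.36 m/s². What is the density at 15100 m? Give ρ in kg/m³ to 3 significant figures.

ρ ≈ 2.56 kg/m³

Scale height: H = RT/g = 290.5 × 93.87 / 1.36 = 20051 m.
In an isothermal atmosphere, density decays like pressure: ρ = ρ₀ exp(−z/H).
z/H = 15100/20051 = 0.75308; exp(−0.75308) = 0.47091.
ρ = 5.44 × 0.47091 = 2.5618 kg/m³.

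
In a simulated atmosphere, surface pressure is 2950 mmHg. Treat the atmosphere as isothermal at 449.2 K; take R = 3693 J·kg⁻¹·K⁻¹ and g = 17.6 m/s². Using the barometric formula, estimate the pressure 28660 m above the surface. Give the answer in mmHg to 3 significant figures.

Scale height: H = RT/g = 3693 × 449.2 / 17.6 = 94255 m.
Barometric formula: P = P₀ exp(−z/H).
z/H = 28660/94255 = 0.30407; exp(−0.30407) = 0.73781.
P = 2950 × 0.73781 = 2176.5 mmHg.

P ≈ 2180 mmHg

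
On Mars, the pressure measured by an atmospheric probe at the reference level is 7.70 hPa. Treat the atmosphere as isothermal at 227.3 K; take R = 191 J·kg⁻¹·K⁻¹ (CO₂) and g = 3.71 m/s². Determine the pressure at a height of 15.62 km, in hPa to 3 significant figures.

Scale height: H = RT/g = 191 × 227.3 / 3.71 = 11702 m.
Barometric formula: P = P₀ exp(−z/H).
z/H = 15620/11702 = 1.3348; exp(−1.3348) = 0.26321.
P = 7.70 × 0.26321 = 2.0267 hPa.

P ≈ 2.03 hPa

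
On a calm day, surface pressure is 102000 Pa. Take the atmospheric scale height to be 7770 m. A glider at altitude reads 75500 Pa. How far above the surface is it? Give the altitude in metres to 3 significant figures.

Invert the barometric formula: z = H ln(P₀/P).
P₀/P = 102000/75500 = 1.3510; ln(1.3510) = 0.30085.
z = 7770.0 × 0.30085 = 2337.6 m.

z ≈ 2340 m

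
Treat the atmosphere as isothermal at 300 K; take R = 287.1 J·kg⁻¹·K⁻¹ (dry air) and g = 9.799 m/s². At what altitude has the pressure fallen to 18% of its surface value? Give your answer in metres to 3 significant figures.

z ≈ 15100 m

Scale height: H = RT/g = 287.1 × 300 / 9.799 = 8789.7 m.
Set P/P₀ = exp(−z/H) = 0.18, so z = −H ln(0.18).
−ln(0.18) = 1.7148; z = 8789.7 × 1.7148 = 15073 m.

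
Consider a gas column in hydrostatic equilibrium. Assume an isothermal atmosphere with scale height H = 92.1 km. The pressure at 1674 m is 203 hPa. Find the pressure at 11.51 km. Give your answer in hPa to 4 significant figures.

P ≈ 182.4 hPa

Between two levels, P₂ = P₁ exp(−Δz/H) with Δz = z₂ − z₁.
Δz = 11510 − 1674.0 = 9836.0 m; Δz/H = 9836.0/92100 = 0.10680.
P₂ = 203 × exp(−0.10680) = 203 × 0.89871 = 182.44 hPa.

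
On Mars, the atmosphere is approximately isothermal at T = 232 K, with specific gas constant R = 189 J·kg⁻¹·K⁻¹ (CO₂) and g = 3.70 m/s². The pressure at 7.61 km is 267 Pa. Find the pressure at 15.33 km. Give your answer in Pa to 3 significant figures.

Scale height: H = RT/g = 189 × 232 / 3.70 = 11851 m.
Between two levels, P₂ = P₁ exp(−Δz/H) with Δz = z₂ − z₁.
Δz = 15330 − 7610.0 = 7720.0 m; Δz/H = 7720.0/11851 = 0.65142.
P₂ = 267 × exp(−0.65142) = 267 × 0.52130 = 139.19 Pa.

P ≈ 139 Pa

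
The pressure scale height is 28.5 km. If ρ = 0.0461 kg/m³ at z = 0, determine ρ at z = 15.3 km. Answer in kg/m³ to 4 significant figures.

ρ ≈ 0.02695 kg/m³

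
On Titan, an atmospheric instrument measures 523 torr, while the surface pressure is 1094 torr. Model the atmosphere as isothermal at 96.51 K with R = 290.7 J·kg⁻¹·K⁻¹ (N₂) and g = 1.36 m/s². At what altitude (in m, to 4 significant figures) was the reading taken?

z ≈ 15220 m

Scale height: H = RT/g = 290.7 × 96.51 / 1.36 = 20629 m.
Invert the barometric formula: z = H ln(P₀/P).
P₀/P = 1094/523 = 2.0918; ln(2.0918) = 0.73802.
z = 20629 × 0.73802 = 15225 m.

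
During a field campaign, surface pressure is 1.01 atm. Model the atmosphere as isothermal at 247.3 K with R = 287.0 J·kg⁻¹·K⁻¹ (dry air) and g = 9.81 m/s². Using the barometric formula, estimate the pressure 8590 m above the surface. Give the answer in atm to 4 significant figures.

P ≈ 0.3081 atm

Scale height: H = RT/g = 287.0 × 247.3 / 9.81 = 7235.0 m.
Barometric formula: P = P₀ exp(−z/H).
z/H = 8590.0/7235.0 = 1.1873; exp(−1.1873) = 0.30504.
P = 1.01 × 0.30504 = 0.30809 atm.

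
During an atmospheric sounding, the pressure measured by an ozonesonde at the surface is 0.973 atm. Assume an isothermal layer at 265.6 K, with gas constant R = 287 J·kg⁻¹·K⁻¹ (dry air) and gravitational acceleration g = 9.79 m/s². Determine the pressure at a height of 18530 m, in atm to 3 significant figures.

P ≈ 0.0901 atm

Scale height: H = RT/g = 287 × 265.6 / 9.79 = 7786.2 m.
Barometric formula: P = P₀ exp(−z/H).
z/H = 18530/7786.2 = 2.3799; exp(−2.3799) = 0.092560.
P = 0.973 × 0.092560 = 0.090061 atm.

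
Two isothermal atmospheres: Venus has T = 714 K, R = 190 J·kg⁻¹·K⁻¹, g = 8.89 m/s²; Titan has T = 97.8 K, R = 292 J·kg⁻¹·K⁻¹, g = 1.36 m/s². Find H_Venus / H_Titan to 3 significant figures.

H_Venus/H_Titan ≈ 0.727

H = RT/g for each body.
H_Venus = 190 × 714 / 8.89 = 15260 m.
H_Titan = 292 × 97.8 / 1.36 = 20998 m.
H_Venus/H_Titan = 15260/20998 = 0.72674.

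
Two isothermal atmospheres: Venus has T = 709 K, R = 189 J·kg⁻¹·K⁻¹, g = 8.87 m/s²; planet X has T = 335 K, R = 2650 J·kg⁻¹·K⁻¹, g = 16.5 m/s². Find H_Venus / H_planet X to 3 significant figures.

H = RT/g for each body.
H_Venus = 189 × 709 / 8.87 = 15107 m.
H_planet X = 2650 × 335 / 16.5 = 53803 m.
H_Venus/H_planet X = 15107/53803 = 0.28078.

H_Venus/H_planet X ≈ 0.281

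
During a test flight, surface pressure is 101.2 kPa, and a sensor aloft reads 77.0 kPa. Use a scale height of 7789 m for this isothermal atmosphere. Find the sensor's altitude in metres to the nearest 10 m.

z ≈ 2130 m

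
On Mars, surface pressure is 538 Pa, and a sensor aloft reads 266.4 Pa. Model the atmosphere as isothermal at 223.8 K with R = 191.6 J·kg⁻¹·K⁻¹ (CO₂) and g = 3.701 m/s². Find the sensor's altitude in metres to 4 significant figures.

Scale height: H = RT/g = 191.6 × 223.8 / 3.701 = 11586 m.
Invert the barometric formula: z = H ln(P₀/P).
P₀/P = 538/266.4 = 2.0195; ln(2.0195) = 0.70285.
z = 11586 × 0.70285 = 8143.2 m.

z ≈ 8143 m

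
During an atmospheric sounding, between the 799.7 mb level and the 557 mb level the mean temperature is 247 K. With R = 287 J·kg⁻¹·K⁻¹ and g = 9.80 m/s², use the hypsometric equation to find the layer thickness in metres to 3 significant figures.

Hypsometric equation: Δz = (R T̄/g) ln(P₁/P₂).
R T̄/g = 287 × 247 / 9.80 = 7233.6 m.
ln(799.7/557) = ln(1.4357) = 0.36165.
Δz = 7233.6 × 0.36165 = 2616.0 m.

Δz ≈ 2620 m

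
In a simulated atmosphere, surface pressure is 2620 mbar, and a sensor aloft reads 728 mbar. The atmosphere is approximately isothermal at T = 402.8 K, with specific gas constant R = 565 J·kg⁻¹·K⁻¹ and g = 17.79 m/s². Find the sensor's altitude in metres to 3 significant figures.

z ≈ 16400 m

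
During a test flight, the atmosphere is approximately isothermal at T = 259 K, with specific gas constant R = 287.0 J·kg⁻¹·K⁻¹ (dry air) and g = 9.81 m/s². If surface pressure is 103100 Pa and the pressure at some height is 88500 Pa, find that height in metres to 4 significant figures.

Scale height: H = RT/g = 287.0 × 259 / 9.81 = 7577.3 m.
Invert the barometric formula: z = H ln(P₀/P).
P₀/P = 103100/88500 = 1.1650; ln(1.1650) = 0.15272.
z = 7577.3 × 0.15272 = 1157.2 m.

z ≈ 1157 m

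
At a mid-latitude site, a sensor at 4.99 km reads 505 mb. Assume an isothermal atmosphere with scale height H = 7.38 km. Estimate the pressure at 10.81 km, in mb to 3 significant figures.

Between two levels, P₂ = P₁ exp(−Δz/H) with Δz = z₂ − z₁.
Δz = 10810 − 4990.0 = 5820.0 m; Δz/H = 5820.0/7380.0 = 0.78862.
P₂ = 505 × exp(−0.78862) = 505 × 0.45447 = 229.51 mb.

P ≈ 230 mb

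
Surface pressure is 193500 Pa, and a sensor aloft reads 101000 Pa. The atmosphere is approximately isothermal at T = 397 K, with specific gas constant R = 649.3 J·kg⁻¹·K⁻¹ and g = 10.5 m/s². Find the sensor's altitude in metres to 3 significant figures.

Scale height: H = RT/g = 649.3 × 397 / 10.5 = 24550 m.
Invert the barometric formula: z = H ln(P₀/P).
P₀/P = 193500/101000 = 1.9158; ln(1.9158) = 0.65014.
z = 24550 × 0.65014 = 15961 m.

z ≈ 16000 m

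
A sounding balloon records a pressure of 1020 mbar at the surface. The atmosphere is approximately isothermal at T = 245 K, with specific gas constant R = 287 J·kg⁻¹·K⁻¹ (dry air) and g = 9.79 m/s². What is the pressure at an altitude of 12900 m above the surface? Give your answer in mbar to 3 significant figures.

P ≈ 169 mbar

Scale height: H = RT/g = 287 × 245 / 9.79 = 7182.3 m.
Barometric formula: P = P₀ exp(−z/H).
z/H = 12900/7182.3 = 1.7961; exp(−1.7961) = 0.16594.
P = 1020 × 0.16594 = 169.26 mbar.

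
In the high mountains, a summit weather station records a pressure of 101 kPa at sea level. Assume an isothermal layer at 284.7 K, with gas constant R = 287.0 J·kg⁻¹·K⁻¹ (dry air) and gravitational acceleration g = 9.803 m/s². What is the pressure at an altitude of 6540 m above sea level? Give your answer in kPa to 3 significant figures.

Scale height: H = RT/g = 287.0 × 284.7 / 9.803 = 8335.1 m.
Barometric formula: P = P₀ exp(−z/H).
z/H = 6540.0/8335.1 = 0.78463; exp(−0.78463) = 0.45629.
P = 101 × 0.45629 = 46.085 kPa.

P ≈ 46.1 kPa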